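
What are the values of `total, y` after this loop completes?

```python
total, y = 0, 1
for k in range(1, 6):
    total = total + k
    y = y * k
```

Sum and factorial of 1 to 5
`total, y` takes the values: (0, 1) → (1, 1) → (3, 1) → (3, 2) → (6, 2) → (6, 6) → (10, 6) → (10, 24) → (15, 24) → (15, 120)

Answer: 15, 120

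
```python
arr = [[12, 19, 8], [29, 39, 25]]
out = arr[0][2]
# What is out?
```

Trace:
`arr = [[12, 19, 8], [29, 39, 25]]` → arr = [[12, 19, 8], [29, 39, 25]]
`out = arr[0][2]` → out = 8
So out = 8

Answer: 8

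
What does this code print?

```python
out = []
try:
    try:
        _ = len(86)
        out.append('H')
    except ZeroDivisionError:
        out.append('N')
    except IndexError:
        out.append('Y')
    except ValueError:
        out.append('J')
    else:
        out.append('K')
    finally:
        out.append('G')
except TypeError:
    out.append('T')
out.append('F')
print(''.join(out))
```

Execution trace: 'G' (finally) → 'T' (outer except TypeError) → 'F' (after the try/except). Output: GTF

Answer: GTF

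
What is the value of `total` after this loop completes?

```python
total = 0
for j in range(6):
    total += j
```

Sum of 0 to 5 = 15
`total` takes the values: 0 → 1 → 3 → 6 → 10 → 15

Answer: 15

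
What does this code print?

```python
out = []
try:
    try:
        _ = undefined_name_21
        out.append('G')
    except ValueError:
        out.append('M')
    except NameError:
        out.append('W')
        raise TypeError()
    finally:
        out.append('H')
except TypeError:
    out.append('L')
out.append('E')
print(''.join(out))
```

Execution trace: 'W' (inner except NameError) → 'H' (inner finally) → 'L' (outer except TypeError) → 'E' (after the try/except). Output: WHLE

Answer: WHLE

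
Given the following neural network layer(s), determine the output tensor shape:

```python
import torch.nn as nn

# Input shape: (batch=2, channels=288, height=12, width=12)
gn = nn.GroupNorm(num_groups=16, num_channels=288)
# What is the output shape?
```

Input: (2, 288, 12, 12) -> Output: (2, 288, 12, 12)

Answer: (2, 288, 12, 12)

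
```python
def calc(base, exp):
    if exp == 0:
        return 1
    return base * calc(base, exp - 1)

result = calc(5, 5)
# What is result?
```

calc(5, 5) = 5 * 5 * 5 * 5 * 5 = 3125

Answer: 3125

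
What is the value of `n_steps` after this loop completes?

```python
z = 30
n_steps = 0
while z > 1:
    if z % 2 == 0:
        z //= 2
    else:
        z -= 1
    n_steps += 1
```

Steps to reduce 30 to 1
`n_steps` takes the values: 0 → 1 → 2 → 3 → 4 → 5 → 6 → 7

Answer: 7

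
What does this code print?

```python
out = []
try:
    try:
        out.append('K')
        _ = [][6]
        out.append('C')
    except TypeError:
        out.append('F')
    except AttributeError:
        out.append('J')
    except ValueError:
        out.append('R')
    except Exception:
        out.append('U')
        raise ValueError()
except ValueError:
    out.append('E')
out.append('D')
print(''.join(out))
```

Execution trace: 'K' (inner try body) → 'U' (inner except Exception) → 'E' (outer except ValueError) → 'D' (after the try/except). Output: KUED

Answer: KUED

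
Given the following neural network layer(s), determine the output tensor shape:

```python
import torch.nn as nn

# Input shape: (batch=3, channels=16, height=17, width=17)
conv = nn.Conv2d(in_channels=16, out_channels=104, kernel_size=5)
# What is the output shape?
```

Input: (3, 16, 17, 17) -> Output: (3, 104, 13, 13)

Answer: (3, 104, 13, 13)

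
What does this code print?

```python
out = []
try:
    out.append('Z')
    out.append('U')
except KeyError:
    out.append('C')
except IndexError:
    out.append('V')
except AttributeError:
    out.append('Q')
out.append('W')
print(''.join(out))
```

Execution trace: 'Z' (try body) → 'U' (try body, no exception) → 'W' (after the try/except). Output: ZUW

Answer: ZUW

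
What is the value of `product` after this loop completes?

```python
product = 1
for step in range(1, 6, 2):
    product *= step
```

Product of 1, 3, 5, ... up to 5
`product` takes the values: 1 → 3 → 15

Answer: 15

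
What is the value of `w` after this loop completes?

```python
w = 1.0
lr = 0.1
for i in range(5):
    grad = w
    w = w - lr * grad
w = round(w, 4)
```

Gradient descent: w = 1.0 * (1 - 0.1)^5
`w` takes the values: 1.0 → 0.9 → 0.81 → 0.729 → 0.6561 → 0.59049 → 0.5905

Answer: 0.5905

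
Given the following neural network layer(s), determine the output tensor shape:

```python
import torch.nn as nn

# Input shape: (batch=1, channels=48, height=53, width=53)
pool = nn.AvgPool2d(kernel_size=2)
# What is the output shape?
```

Input: (1, 48, 53, 53) -> Output: (1, 48, 26, 26)

Answer: (1, 48, 26, 26)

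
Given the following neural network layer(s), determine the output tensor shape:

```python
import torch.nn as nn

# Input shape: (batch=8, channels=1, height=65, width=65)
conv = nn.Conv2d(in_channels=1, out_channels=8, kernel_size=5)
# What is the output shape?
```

Input: (8, 1, 65, 65) -> Output: (8, 8, 61, 61)

Answer: (8, 8, 61, 61)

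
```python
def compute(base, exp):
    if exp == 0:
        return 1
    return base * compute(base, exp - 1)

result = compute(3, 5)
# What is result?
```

compute(3, 5) = 3 * 3 * 3 * 3 * 3 = 243

Answer: 243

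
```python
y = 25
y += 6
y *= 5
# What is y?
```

Trace:
`y = 25` → y = 25
`y += 6` → y = 31
`y *= 5` → y = 155
So y = 155

Answer: 155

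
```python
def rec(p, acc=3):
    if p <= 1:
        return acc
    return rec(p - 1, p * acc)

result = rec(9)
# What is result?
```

Accumulator trace (n, acc): (9, 3) -> (8, 27) -> (7, 216) -> (6, 1512) -> (5, 9072) -> (4, 45360) -> (3, 181440) -> (2, 544320) -> (1, 1088640) -> return 1088640

Answer: 1088640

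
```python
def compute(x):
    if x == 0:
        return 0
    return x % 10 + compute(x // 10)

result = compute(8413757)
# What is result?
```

Sum of digits of 8413757: 7 + 5 + 7 + 3 + 1 + 4 + 8 = 35

Answer: 35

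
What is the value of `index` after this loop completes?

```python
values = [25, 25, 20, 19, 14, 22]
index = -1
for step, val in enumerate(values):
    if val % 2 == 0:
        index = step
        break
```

First even number index in [25, 25, 20, 19, 14, 22]
`index` takes the values: -1 → 2

Answer: 2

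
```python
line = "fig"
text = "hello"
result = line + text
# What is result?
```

Trace:
`line = "fig"` → line = 'fig'
`text = "hello"` → text = 'hello'
`result = line + text` → result = 'fighello'
So result = 'fighello'

Answer: 'fighello'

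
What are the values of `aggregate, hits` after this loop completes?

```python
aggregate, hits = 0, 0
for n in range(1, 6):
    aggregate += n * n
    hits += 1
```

Sum of squares and count
`aggregate, hits` takes the values: (0, 0) → (1, 0) → (1, 1) → (5, 1) → (5, 2) → (14, 2) → (14, 3) → (30, 3) → (30, 4) → (55, 4) → (55, 5)

Answer: 55, 5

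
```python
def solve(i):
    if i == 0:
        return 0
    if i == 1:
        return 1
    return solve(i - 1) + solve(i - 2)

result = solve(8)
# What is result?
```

Build up from base cases: solve(0)=0, solve(1)=1, solve(2)=1, solve(3)=2, solve(4)=3, solve(5)=5, solve(6)=8, ..., solve(8)=21

Answer: 21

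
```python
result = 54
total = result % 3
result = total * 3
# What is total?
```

Trace:
`result = 54` → result = 54
`total = result % 3` → total = 0
`result = total * 3` → result = 0
So total = 0

Answer: 0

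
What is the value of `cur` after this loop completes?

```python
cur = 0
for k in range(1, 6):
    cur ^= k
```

XOR of 1 to 5
`cur` takes the values: 0 → 1 → 3 → 0 → 4 → 1

Answer: 1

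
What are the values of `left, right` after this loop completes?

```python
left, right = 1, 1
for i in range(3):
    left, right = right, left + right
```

Fibonacci: after 3 iterations
`left, right` takes the values: (1, 1) → (1, 2) → (2, 3) → (3, 5)

Answer: 3, 5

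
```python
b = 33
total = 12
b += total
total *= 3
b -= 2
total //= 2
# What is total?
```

Trace:
`b = 33` → b = 33
`total = 12` → total = 12
`b += total` → b = 45
`total *= 3` → total = 36
`b -= 2` → b = 43
`total //= 2` → total = 18
So total = 18

Answer: 18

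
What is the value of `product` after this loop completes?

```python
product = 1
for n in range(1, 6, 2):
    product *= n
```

Product of 1, 3, 5, ... up to 5
`product` takes the values: 1 → 3 → 15

Answer: 15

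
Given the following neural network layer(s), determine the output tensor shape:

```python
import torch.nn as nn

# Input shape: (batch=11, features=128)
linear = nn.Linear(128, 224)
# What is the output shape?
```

Input: (11, 128) -> Output: (11, 224)

Answer: (11, 224)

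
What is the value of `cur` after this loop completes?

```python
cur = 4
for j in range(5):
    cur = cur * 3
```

Multiply by 3, 5 times: 4 * 3^5 = 972
`cur` takes the values: 4 → 12 → 36 → 108 → 324 → 972

Answer: 972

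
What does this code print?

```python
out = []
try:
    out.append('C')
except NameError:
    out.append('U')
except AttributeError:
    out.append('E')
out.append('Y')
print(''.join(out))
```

Execution trace: 'C' (try body, no exception) → 'Y' (after the try/except). Output: CY

Answer: CY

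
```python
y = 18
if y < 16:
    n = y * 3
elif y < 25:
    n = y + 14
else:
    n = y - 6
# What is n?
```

Trace:
`y = 18` → y = 18
`if y < 16: ...` → y < 16 is False, y < 25 is True → n = 32
So n = 32

Answer: 32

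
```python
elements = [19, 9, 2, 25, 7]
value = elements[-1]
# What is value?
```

Trace:
`elements = [19, 9, 2, 25, 7]` → elements = [19, 9, 2, 25, 7]
`value = elements[-1]` → value = 7
So value = 7

Answer: 7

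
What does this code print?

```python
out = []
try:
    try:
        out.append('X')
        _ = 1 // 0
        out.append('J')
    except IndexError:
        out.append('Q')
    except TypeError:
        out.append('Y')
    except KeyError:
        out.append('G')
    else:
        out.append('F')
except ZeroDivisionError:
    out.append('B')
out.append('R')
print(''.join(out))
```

Execution trace: 'X' (try body) → 'B' (outer except ZeroDivisionError) → 'R' (after the try/except). Output: XBR

Answer: XBR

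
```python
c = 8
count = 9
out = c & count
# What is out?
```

Trace:
`c = 8` → c = 8
`count = 9` → count = 9
`out = c & count` → out = 8
So out = 8

Answer: 8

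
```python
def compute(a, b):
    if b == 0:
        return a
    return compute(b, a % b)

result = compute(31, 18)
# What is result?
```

compute(31, 18) -> compute(18, 13) -> compute(13, 5) -> compute(5, 3) -> compute(3, 2) -> compute(2, 1) -> compute(1, 0) -> 1

Answer: 1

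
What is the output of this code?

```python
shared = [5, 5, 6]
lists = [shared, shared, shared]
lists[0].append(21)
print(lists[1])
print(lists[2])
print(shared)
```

Key concept: list of same reference.
Step by step:
`shared = [5, 5, 6]` → shared = [5, 5, 6]
`lists = [shared, shared, shared]` → lists = [[5, 5, 6], [5, 5, 6], [5, 5, 6]]
`lists[0].append(21)` → shared = [5, 5, 6, 21]; lists = [[5, 5, 6, 21], [5, 5, 6, 21], [5, 5, 6, 21]]
`print(lists[1])` → prints [5, 5, 6, 21]
`print(lists[2])` → prints [5, 5, 6, 21]
`print(shared)` → prints [5, 5, 6, 21]

Answer:
[5, 5, 6, 21]
[5, 5, 6, 21]
[5, 5, 6, 21]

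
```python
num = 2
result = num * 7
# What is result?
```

Trace:
`num = 2` → num = 2
`result = num * 7` → result = 14
So result = 14

Answer: 14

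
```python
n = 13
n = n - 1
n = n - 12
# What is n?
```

Trace:
`n = 13` → n = 13
`n = n - 1` → n = 12
`n = n - 12` → n = 0
So n = 0

Answer: 0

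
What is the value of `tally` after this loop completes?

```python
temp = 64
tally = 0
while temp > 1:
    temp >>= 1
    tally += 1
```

Count right shifts until 1
`tally` takes the values: 0 → 1 → 2 → 3 → 4 → 5 → 6

Answer: 6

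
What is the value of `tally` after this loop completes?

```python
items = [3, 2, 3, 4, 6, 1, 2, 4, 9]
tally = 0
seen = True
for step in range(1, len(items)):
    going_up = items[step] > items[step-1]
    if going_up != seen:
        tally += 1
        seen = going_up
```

Count direction changes in [3, 2, 3, 4, 6, 1, 2, 4, 9]
`tally` takes the values: 0 → 1 → 2 → 3 → 4

Answer: 4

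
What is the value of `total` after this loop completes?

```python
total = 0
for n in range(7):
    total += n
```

Sum of 0 to 6 = 21
`total` takes the values: 0 → 1 → 3 → 6 → 10 → 15 → 21

Answer: 21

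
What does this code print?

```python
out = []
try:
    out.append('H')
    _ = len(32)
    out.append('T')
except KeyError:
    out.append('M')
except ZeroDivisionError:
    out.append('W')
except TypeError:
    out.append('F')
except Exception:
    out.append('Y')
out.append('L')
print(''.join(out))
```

Execution trace: 'H' (try body) → 'F' (except TypeError) → 'L' (after the try/except). Output: HFL

Answer: HFL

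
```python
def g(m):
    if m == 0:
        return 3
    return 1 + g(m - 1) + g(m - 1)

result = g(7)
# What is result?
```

g(m) = 1 + 2·g(m-1), g(0)=3. Closed form: (3+1)·2^7 - 1 = 511.

Answer: 511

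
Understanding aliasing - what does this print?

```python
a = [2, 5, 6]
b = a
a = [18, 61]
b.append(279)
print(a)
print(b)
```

Key concept: rebinding vs mutation: a is rebound to a new list, b still points at the original.
Step by step:
`a = [2, 5, 6]` → a = [2, 5, 6]
`b = a` → b = [2, 5, 6] (same object as a)
`a = [18, 61]` → a = [18, 61]
`b.append(279)` → b = [2, 5, 6, 279]
`print(a)` → prints [18, 61]
`print(b)` → prints [2, 5, 6, 279]

Answer:
[18, 61]
[2, 5, 6, 279]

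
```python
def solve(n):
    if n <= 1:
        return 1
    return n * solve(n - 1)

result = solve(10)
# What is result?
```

solve(10) = 10 * 9 * 8 * 7 * 6 * 5 * 4 * 3 * 2 * 1 = 3628800

Answer: 3628800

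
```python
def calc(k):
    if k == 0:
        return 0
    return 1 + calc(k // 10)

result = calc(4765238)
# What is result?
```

Count of digits of 4765238: 7

Answer: 7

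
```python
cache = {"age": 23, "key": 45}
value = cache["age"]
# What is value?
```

Trace:
`cache = {"age": 23, "key": 45}` → cache = {'age': 23, 'key': 45}
`value = cache["age"]` → value = 23
So value = 23

Answer: 23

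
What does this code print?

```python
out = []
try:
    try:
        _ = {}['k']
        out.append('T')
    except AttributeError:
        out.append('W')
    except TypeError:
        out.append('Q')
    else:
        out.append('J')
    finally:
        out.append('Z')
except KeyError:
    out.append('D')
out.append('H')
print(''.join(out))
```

Execution trace: 'Z' (finally) → 'D' (outer except KeyError) → 'H' (after the try/except). Output: ZDH

Answer: ZDH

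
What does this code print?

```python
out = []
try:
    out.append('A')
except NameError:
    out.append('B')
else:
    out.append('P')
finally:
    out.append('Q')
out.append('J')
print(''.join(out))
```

Execution trace: 'A' (try body, no exception) → 'P' (else) → 'Q' (finally) → 'J' (after the try/except). Output: APQJ

Answer: APQJ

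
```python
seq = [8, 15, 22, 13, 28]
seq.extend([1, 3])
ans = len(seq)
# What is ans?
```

Trace:
`seq = [8, 15, 22, 13, 28]` → seq = [8, 15, 22, 13, 28]
`seq.extend([1, 3])` → seq = [8, 15, 22, 13, 28, 1, 3]
`ans = len(seq)` → ans = 7
So ans = 7

Answer: 7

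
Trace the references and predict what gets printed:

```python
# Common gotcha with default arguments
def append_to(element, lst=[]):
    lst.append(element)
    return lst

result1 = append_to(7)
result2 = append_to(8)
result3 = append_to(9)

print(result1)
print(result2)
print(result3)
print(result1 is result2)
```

Key concept: mutable default argument gotcha.
Step by step:
`result1 = append_to(7)` → result1 = [7]
`result2 = append_to(8)` → result1 = [7, 8] (same object as result2); result2 = [7, 8] (same object as result1)
`result3 = append_to(9)` → result1 = [7, 8, 9] (same object as result2, result3); result2 = [7, 8, 9] (same object as result1, result3); result3 = [7, 8, 9] (same object as result1, result2)
`print(result1)` → prints [7, 8, 9]
`print(result2)` → prints [7, 8, 9]
`print(result3)` → prints [7, 8, 9]
`print(result1 is result2)` → prints True

Answer:
[7, 8, 9]
[7, 8, 9]
[7, 8, 9]
True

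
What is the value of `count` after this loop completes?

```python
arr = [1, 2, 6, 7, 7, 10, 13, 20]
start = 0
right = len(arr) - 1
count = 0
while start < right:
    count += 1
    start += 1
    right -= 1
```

Iterations until pointers meet (list length 8)
`count` takes the values: 0 → 1 → 2 → 3 → 4

Answer: 4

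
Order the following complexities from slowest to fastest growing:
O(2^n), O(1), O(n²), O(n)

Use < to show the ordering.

Ordered by growth rate: O(1) < O(n) < O(n²) < O(2^n)

Answer: O(1) < O(n) < O(n²) < O(2^n)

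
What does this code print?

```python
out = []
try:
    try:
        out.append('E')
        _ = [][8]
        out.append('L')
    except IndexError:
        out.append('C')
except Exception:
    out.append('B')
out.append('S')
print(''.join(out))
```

Execution trace: 'E' (inner try body) → 'C' (inner except IndexError) → 'S' (after the try/except). Output: ECS

Answer: ECS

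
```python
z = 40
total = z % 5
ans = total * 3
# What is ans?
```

Trace:
`z = 40` → z = 40
`total = z % 5` → total = 0
`ans = total * 3` → ans = 0
So ans = 0

Answer: 0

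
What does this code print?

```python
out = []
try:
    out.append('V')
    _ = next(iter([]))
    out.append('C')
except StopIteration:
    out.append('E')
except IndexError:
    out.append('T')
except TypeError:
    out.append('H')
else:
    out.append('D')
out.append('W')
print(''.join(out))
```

Execution trace: 'V' (try body) → 'E' (except StopIteration) → 'W' (after the try/except). Output: VEW

Answer: VEW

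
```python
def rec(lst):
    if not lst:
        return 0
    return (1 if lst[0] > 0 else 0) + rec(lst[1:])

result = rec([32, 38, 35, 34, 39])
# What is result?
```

Count of positive elements in [32, 38, 35, 34, 39] = 5

Answer: 5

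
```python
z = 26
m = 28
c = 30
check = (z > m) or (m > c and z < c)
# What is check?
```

Trace:
`z = 26` → z = 26
`m = 28` → m = 28
`c = 30` → c = 30
`check = (z > m) or (m > c and z < c)` → check = False
So check = False

Answer: False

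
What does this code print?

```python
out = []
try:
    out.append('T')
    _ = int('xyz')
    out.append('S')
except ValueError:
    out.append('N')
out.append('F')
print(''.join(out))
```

Execution trace: 'T' (try body) → 'N' (except ValueError) → 'F' (after the try/except). Output: TNF

Answer: TNF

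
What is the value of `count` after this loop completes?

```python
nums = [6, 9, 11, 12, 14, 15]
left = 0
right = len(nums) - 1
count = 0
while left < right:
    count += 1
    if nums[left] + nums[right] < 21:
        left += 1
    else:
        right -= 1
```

Steps to find pair summing to 21
`count` takes the values: 0 → 1 → 2 → 3 → 4 → 5

Answer: 5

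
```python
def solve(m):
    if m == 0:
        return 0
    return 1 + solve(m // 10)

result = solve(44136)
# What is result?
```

Count of digits of 44136: 5

Answer: 5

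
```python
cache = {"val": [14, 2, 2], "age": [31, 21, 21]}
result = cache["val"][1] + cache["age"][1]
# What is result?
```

Trace:
`cache = {"val": [14, 2, 2], "age": [31, 21, 21]}` → cache = {'val': [14, 2, 2], 'age': [31, 21, 21]}
`result = cache["val"][1] + cache["age"][1]` → result = 23
So result = 23

Answer: 23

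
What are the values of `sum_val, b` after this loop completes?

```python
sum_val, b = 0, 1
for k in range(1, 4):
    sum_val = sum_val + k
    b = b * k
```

Sum and factorial of 1 to 3
`sum_val, b` takes the values: (0, 1) → (1, 1) → (3, 1) → (3, 2) → (6, 2) → (6, 6)

Answer: 6, 6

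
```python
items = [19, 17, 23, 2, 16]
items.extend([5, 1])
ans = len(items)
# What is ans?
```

Trace:
`items = [19, 17, 23, 2, 16]` → items = [19, 17, 23, 2, 16]
`items.extend([5, 1])` → items = [19, 17, 23, 2, 16, 5, 1]
`ans = len(items)` → ans = 7
So ans = 7

Answer: 7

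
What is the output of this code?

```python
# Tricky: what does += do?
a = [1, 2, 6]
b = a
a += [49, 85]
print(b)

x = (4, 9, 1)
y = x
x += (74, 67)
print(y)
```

Key concept: += behavior differs for mutable vs immutable.
Step by step:
`a = [1, 2, 6]` → a = [1, 2, 6]
`b = a` → b = [1, 2, 6] (same object as a)
`a += [49, 85]` → a = [1, 2, 6, 49, 85] (same object as b); b = [1, 2, 6, 49, 85] (same object as a)
`print(b)` → prints [1, 2, 6, 49, 85]
`x = (4, 9, 1)` → x = (4, 9, 1)
`y = x` → y = (4, 9, 1)
`x += (74, 67)` → x = (4, 9, 1, 74, 67)
`print(y)` → prints (4, 9, 1)

Answer:
[1, 2, 6, 49, 85]
(4, 9, 1)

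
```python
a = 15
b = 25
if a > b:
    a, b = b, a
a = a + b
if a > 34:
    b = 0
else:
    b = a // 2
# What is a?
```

Trace:
`a = 15` → a = 15
`b = 25` → b = 25
`if a > b: ...` → a > b is False → no variable changes
`a = a + b` → a = 40
`if a > 34: ...` → a > 34 is True → b = 0
So a = 40

Answer: 40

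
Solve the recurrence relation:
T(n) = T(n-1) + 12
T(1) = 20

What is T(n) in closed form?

Unrolling: T(n) = T(1) + 12·(n-1) = 20 + 12(n-1) = 12n + 8.

Answer: T(n) = 12n + 8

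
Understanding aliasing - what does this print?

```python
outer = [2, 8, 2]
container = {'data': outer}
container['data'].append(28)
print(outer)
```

Key concept: dict holds reference to list.
Step by step:
`outer = [2, 8, 2]` → outer = [2, 8, 2]
`container = {'data': outer}` → container = {'data': [2, 8, 2]}
`container['data'].append(28)` → outer = [2, 8, 2, 28]; container = {'data': [2, 8, 2, 28]}
`print(outer)` → prints [2, 8, 2, 28]

Answer: [2, 8, 2, 28]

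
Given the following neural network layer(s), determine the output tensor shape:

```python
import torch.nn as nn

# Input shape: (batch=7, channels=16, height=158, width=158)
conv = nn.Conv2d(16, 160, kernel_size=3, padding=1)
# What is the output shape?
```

Input: (7, 16, 158, 158) -> Output: (7, 160, 158, 158)

Answer: (7, 160, 158, 158)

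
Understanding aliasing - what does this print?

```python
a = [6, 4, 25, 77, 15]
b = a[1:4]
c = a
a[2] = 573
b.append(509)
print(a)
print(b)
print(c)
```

Key concept: slice vs alias.
Step by step:
`a = [6, 4, 25, 77, 15]` → a = [6, 4, 25, 77, 15]
`b = a[1:4]` → b = [4, 25, 77]
`c = a` → c = [6, 4, 25, 77, 15] (same object as a)
`a[2] = 573` → a = [6, 4, 573, 77, 15] (same object as c); c = [6, 4, 573, 77, 15] (same object as a)
`b.append(509)` → b = [4, 25, 77, 509]
`print(a)` → prints [6, 4, 573, 77, 15]
`print(b)` → prints [4, 25, 77, 509]
`print(c)` → prints [6, 4, 573, 77, 15]

Answer:
[6, 4, 573, 77, 15]
[4, 25, 77, 509]
[6, 4, 573, 77, 15]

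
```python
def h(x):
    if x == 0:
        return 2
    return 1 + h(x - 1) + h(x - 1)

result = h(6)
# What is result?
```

h(x) = 1 + 2·h(x-1), h(0)=2. Closed form: (2+1)·2^6 - 1 = 191.

Answer: 191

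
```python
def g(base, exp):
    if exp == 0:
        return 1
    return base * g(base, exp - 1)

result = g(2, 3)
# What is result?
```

g(2, 3) = 2 * 2 * 2 = 8

Answer: 8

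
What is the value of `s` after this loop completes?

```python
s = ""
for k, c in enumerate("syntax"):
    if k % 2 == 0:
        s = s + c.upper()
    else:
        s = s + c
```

Uppercase even positions in 'syntax'
`s` takes the values: "" → "S" → "Sy" → "SyN" → "SyNt" → "SyNtA" → "SyNtAx"

Answer: "SyNtAx"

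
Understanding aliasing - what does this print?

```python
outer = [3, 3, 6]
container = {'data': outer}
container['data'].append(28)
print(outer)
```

Key concept: dict holds reference to list.
Step by step:
`outer = [3, 3, 6]` → outer = [3, 3, 6]
`container = {'data': outer}` → container = {'data': [3, 3, 6]}
`container['data'].append(28)` → outer = [3, 3, 6, 28]; container = {'data': [3, 3, 6, 28]}
`print(outer)` → prints [3, 3, 6, 28]

Answer: [3, 3, 6, 28]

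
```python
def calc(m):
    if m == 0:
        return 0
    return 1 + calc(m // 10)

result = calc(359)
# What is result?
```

Count of digits of 359: 3

Answer: 3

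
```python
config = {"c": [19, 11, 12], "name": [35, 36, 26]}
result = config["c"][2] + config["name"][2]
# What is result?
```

Trace:
`config = {"c": [19, 11, 12], "name": [35, 36, 26]}` → config = {'c': [19, 11, 12], 'name': [35, 36, 26]}
`result = config["c"][2] + config["name"][2]` → result = 38
So result = 38

Answer: 38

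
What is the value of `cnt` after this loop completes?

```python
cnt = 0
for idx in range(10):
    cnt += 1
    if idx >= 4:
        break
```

Loop breaks when idx reaches 4, cnt is 5
`cnt` takes the values: 0 → 1 → 2 → 3 → 4 → 5

Answer: 5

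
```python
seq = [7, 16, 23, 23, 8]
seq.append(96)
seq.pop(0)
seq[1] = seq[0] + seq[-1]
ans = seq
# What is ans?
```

Trace:
`seq = [7, 16, 23, 23, 8]` → seq = [7, 16, 23, 23, 8]
`seq.append(96)` → seq = [7, 16, 23, 23, 8, 96]
`seq.pop(0)` → seq = [16, 23, 23, 8, 96]
`seq[1] = seq[0] + seq[-1]` → seq = [16, 112, 23, 8, 96]
`ans = seq` → ans = [16, 112, 23, 8, 96]
So ans = [16, 112, 23, 8, 96]

Answer: [16, 112, 23, 8, 96]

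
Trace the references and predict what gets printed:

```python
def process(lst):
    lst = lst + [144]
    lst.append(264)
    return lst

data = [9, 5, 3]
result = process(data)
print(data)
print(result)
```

Key concept: rebinding parameter vs mutation.
Step by step:
`data = [9, 5, 3]` → data = [9, 5, 3]
`result = process(data)` → result = [9, 5, 3, 144, 264]
`print(data)` → prints [9, 5, 3]
`print(result)` → prints [9, 5, 3, 144, 264]

Answer:
[9, 5, 3]
[9, 5, 3, 144, 264]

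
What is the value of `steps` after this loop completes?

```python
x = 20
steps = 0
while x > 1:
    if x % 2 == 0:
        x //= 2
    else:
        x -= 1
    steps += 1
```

Steps to reduce 20 to 1
`steps` takes the values: 0 → 1 → 2 → 3 → 4 → 5

Answer: 5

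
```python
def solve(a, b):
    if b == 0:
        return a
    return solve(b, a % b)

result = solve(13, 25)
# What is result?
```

solve(13, 25) -> solve(25, 13) -> solve(13, 12) -> solve(12, 1) -> solve(1, 0) -> 1

Answer: 1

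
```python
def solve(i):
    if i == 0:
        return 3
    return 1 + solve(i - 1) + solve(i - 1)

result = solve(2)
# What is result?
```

solve(i) = 1 + 2·solve(i-1), solve(0)=3. Closed form: (3+1)·2^2 - 1 = 15.

Answer: 15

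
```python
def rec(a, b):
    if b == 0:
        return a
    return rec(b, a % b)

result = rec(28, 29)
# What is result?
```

rec(28, 29) -> rec(29, 28) -> rec(28, 1) -> rec(1, 0) -> 1

Answer: 1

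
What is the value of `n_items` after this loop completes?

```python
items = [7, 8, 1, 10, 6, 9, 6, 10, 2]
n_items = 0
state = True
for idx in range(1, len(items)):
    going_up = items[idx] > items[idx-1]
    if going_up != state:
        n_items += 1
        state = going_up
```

Count direction changes in [7, 8, 1, 10, 6, 9, 6, 10, 2]
`n_items` takes the values: 0 → 1 → 2 → 3 → 4 → 5 → 6 → 7

Answer: 7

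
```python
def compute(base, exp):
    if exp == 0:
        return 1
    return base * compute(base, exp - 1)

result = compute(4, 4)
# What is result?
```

compute(4, 4) = 4 * 4 * 4 * 4 = 256

Answer: 256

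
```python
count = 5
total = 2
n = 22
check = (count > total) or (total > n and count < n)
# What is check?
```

Trace:
`count = 5` → count = 5
`total = 2` → total = 2
`n = 22` → n = 22
`check = (count > total) or (total > n and count < n)` → check = True
So check = True

Answer: True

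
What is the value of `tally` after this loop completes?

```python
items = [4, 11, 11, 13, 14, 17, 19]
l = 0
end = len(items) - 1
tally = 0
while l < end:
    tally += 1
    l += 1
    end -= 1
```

Iterations until pointers meet (list length 7)
`tally` takes the values: 0 → 1 → 2 → 3

Answer: 3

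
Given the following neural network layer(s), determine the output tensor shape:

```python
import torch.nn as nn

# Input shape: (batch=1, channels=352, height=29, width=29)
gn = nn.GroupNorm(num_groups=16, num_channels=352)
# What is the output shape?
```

Input: (1, 352, 29, 29) -> Output: (1, 352, 29, 29)

Answer: (1, 352, 29, 29)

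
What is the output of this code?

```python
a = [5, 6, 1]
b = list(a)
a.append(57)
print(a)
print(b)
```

Key concept: list() constructor creates copy.
Step by step:
`a = [5, 6, 1]` → a = [5, 6, 1]
`b = list(a)` → b = [5, 6, 1]
`a.append(57)` → a = [5, 6, 1, 57]
`print(a)` → prints [5, 6, 1, 57]
`print(b)` → prints [5, 6, 1]

Answer:
[5, 6, 1, 57]
[5, 6, 1]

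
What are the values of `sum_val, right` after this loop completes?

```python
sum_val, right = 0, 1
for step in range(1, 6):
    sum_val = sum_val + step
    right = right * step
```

Sum and factorial of 1 to 5
`sum_val, right` takes the values: (0, 1) → (1, 1) → (3, 1) → (3, 2) → (6, 2) → (6, 6) → (10, 6) → (10, 24) → (15, 24) → (15, 120)

Answer: 15, 120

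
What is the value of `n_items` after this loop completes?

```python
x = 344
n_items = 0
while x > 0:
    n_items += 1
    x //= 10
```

Count digits by repeated division by 10
`n_items` takes the values: 0 → 1 → 2 → 3

Answer: 3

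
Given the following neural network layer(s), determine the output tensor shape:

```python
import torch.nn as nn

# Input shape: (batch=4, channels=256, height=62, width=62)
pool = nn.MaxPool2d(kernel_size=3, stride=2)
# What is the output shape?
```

Input: (4, 256, 62, 62) -> Output: (4, 256, 30, 30)

Answer: (4, 256, 30, 30)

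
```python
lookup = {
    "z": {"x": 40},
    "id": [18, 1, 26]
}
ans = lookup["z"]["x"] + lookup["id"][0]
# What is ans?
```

Trace:
`lookup = { ...` → lookup = {'z': {'x': 40}, 'id': [18, 1, 26]}
`ans = lookup["z"]["x"] + lookup["id"][0]` → ans = 58
So ans = 58

Answer: 58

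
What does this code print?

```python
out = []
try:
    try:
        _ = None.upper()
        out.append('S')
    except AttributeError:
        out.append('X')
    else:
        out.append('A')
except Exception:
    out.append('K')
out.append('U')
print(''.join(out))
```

Execution trace: 'X' (inner except AttributeError) → 'U' (after the try/except). Output: XU

Answer: XU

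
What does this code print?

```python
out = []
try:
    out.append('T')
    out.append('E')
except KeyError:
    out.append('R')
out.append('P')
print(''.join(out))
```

Execution trace: 'T' (try body) → 'E' (try body, no exception) → 'P' (after the try/except). Output: TEP

Answer: TEP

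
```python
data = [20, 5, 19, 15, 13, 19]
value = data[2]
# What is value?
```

Trace:
`data = [20, 5, 19, 15, 13, 19]` → data = [20, 5, 19, 15, 13, 19]
`value = data[2]` → value = 19
So value = 19

Answer: 19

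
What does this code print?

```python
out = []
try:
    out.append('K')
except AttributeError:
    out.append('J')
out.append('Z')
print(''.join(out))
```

Execution trace: 'K' (try body, no exception) → 'Z' (after the try/except). Output: KZ

Answer: KZ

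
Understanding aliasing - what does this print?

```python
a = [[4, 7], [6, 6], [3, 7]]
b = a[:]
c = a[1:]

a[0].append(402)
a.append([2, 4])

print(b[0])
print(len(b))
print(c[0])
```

Key concept: slice with nested mutation.
Step by step:
`a = [[4, 7], [6, 6], [3, 7]]` → a = [[4, 7], [6, 6], [3, 7]]
`b = a[:]` → b = [[4, 7], [6, 6], [3, 7]]
`c = a[1:]` → c = [[6, 6], [3, 7]]
`a[0].append(402)` → a = [[4, 7, 402], [6, 6], [3, 7]]; b = [[4, 7, 402], [6, 6], [3, 7]]
`a.append([2, 4])` → a = [[4, 7, 402], [6, 6], [3, 7], [2, 4]]
`print(b[0])` → prints [4, 7, 402]
`print(len(b))` → prints 3
`print(c[0])` → prints [6, 6]

Answer:
[4, 7, 402]
3
[6, 6]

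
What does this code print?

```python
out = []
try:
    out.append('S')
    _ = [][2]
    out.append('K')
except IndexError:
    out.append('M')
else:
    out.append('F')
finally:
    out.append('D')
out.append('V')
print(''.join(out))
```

Execution trace: 'S' (try body) → 'M' (except IndexError) → 'D' (finally) → 'V' (after the try/except). Output: SMDV

Answer: SMDV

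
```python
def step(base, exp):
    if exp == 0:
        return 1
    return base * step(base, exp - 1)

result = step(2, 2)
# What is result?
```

step(2, 2) = 2 * 2 = 4

Answer: 4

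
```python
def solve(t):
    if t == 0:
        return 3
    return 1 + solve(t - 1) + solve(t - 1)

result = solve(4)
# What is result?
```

solve(t) = 1 + 2·solve(t-1), solve(0)=3. Closed form: (3+1)·2^4 - 1 = 63.

Answer: 63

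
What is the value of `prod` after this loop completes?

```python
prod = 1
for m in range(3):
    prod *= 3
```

3^3 = 27
`prod` takes the values: 1 → 3 → 9 → 27

Answer: 27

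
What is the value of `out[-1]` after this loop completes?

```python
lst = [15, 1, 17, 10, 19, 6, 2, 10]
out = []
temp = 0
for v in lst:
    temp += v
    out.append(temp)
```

Cumulative sum ends at 80
`out` takes the values: [] → [15] → [15, 16] → [15, 16, 33] → [15, 16, 33, 43] → [15, 16, 33, 43, 62] → [15, 16, 33, 43, 62, 68] → [15, 16, 33, 43, 62, 68, 70] → [15, 16, 33, 43, 62, 68, 70, 80]
So `out[-1]` = 80

Answer: 80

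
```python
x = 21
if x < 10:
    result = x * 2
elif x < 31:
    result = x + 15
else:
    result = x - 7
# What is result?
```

Trace:
`x = 21` → x = 21
`if x < 10: ...` → x < 10 is False, x < 31 is True → result = 36
So result = 36

Answer: 36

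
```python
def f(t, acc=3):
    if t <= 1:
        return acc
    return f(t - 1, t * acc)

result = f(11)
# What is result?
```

Accumulator trace (n, acc): (11, 3) -> (10, 33) -> (9, 330) -> (8, 2970) -> (7, 23760) -> (6, 166320) -> (5, 997920) -> (4, 4989600) -> (3, 19958400) -> (2, 59875200) -> (1, 119750400) -> return 119750400

Answer: 119750400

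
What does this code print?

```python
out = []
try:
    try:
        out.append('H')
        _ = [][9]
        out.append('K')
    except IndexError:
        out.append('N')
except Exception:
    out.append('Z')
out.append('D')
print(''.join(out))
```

Execution trace: 'H' (inner try body) → 'N' (inner except IndexError) → 'D' (after the try/except). Output: HND

Answer: HND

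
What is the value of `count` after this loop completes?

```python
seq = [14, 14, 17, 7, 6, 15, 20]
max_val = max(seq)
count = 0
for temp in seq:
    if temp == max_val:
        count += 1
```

Count of max value 20 in [14, 14, 17, 7, 6, 15, 20]
`count` takes the values: 0 → 1

Answer: 1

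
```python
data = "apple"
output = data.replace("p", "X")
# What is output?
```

Trace:
`data = "apple"` → data = 'apple'
`output = data.replace("p", "X")` → output = 'aXXle'
So output = 'aXXle'

Answer: 'aXXle'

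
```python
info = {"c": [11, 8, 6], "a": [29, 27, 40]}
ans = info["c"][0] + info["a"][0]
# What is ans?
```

Trace:
`info = {"c": [11, 8, 6], "a": [29, 27, 40]}` → info = {'c': [11, 8, 6], 'a': [29, 27, 40]}
`ans = info["c"][0] + info["a"][0]` → ans = 40
So ans = 40

Answer: 40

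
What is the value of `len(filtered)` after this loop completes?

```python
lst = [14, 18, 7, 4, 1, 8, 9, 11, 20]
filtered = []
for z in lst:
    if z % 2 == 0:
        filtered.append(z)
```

Count even numbers in [14, 18, 7, 4, 1, 8, 9, 11, 20]
`filtered` takes the values: [] → [14] → [14, 18] → [14, 18, 4] → [14, 18, 4, 8] → [14, 18, 4, 8, 20]
So `len(filtered)` = 5

Answer: 5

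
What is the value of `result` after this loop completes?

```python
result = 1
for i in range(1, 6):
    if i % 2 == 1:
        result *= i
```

Product of odd numbers 1 to 5
`result` takes the values: 1 → 3 → 15

Answer: 15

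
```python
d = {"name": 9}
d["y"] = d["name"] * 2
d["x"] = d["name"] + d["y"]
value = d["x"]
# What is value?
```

Trace:
`d = {"name": 9}` → d = {'name': 9}
`d["y"] = d["name"] * 2` → d = {'name': 9, 'y': 18}
`d["x"] = d["name"] + d["y"]` → d = {'name': 9, 'y': 18, 'x': 27}
`value = d["x"]` → value = 27
So value = 27

Answer: 27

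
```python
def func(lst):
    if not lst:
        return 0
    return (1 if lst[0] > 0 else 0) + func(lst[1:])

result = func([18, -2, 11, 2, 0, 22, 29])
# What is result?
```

Count of positive elements in [18, -2, 11, 2, 0, 22, 29] = 5

Answer: 5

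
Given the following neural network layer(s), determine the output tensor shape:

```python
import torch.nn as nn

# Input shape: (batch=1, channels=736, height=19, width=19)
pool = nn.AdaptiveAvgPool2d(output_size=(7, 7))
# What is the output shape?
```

Input: (1, 736, 19, 19) -> Output: (1, 736, 7, 7)

Answer: (1, 736, 7, 7)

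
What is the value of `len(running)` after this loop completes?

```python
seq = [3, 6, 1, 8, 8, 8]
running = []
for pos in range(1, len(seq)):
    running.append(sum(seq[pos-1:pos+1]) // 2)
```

Number of 2-element averages
`running` takes the values: [] → [4] → [4, 3] → [4, 3, 4] → [4, 3, 4, 8] → [4, 3, 4, 8, 8]
So `len(running)` = 5

Answer: 5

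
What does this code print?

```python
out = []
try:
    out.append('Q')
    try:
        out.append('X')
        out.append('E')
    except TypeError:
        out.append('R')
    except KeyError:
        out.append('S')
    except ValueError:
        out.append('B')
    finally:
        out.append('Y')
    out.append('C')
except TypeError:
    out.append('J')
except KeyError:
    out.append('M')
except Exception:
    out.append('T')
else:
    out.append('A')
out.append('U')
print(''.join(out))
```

Execution trace: 'Q' (try body) → 'X' (inner try body) → 'E' (inner try body, no exception) → 'Y' (inner finally) → 'C' (try body, no exception) → 'A' (else) → 'U' (after the try/except). Output: QXEYCAU

Answer: QXEYCAU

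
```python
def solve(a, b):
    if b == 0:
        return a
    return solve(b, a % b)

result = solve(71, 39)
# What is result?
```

solve(71, 39) -> solve(39, 32) -> solve(32, 7) -> solve(7, 4) -> solve(4, 3) -> solve(3, 1) -> solve(1, 0) -> 1

Answer: 1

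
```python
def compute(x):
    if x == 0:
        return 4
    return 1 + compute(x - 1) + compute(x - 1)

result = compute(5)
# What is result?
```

compute(x) = 1 + 2·compute(x-1), compute(0)=4. Closed form: (4+1)·2^5 - 1 = 159.

Answer: 159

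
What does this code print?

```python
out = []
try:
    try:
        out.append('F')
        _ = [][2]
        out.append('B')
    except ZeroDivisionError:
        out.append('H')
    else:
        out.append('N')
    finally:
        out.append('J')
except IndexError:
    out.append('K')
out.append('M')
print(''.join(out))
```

Execution trace: 'F' (try body) → 'J' (finally) → 'K' (outer except IndexError) → 'M' (after the try/except). Output: FJKM

Answer: FJKM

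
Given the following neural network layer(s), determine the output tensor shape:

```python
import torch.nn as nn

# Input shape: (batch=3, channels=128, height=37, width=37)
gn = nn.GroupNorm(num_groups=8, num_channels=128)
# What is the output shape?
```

Input: (3, 128, 37, 37) -> Output: (3, 128, 37, 37)

Answer: (3, 128, 37, 37)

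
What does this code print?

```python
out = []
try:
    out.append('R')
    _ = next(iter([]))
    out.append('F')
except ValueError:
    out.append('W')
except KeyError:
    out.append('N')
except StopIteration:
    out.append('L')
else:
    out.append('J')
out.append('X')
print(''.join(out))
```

Execution trace: 'R' (try body) → 'L' (except StopIteration) → 'X' (after the try/except). Output: RLX

Answer: RLX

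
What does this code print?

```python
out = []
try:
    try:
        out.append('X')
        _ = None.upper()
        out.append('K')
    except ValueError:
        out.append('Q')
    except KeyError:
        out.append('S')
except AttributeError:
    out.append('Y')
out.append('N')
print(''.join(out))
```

Execution trace: 'X' (try body) → 'Y' (outer except AttributeError) → 'N' (after the try/except). Output: XYN

Answer: XYN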